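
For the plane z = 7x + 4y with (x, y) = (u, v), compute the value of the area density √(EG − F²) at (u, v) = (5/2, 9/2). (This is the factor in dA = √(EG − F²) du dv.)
√(EG − F²)|_{(5/2, 9/2)} = sqrt(66)

E = 50, F = 28, G = 17, so EG − F² = 66. Taking the positive square root: √(EG − F²) = sqrt(66). At (u, v) = (5/2, 9/2): sqrt(66).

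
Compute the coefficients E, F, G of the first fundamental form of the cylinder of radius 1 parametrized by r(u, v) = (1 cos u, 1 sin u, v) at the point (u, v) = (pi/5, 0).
E = 1;  F = 0;  G = 1

Partials: r_u = (-sin(u), cos(u), 0), r_v = (0, 0, 1). As functions of (u, v):
  E = r_u · r_u = 1,
  F = r_u · r_v = 0,
  G = r_v · r_v = 1.
Evaluating at (u, v) = (pi/5, 0): E = 1, F = 0, G = 1.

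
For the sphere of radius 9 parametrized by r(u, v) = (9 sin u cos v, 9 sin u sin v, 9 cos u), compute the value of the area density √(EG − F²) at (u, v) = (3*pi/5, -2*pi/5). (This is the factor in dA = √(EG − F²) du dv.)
√(EG − F²)|_{(3*pi/5, -2*pi/5)} = 81*sqrt(2*sqrt(5) + 10)/4

E = 81, F = 0, G = 81*sin(u)^2, so EG − F² = 6561*sin(u)^2. Taking the positive square root: √(EG − F²) = 81*Abs(sin(u)). At (u, v) = (3*pi/5, -2*pi/5): 81*sqrt(2*sqrt(5) + 10)/4.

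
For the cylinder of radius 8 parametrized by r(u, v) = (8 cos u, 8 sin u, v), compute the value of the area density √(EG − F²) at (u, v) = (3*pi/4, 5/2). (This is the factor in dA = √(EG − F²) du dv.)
√(EG − F²)|_{(3*pi/4, 5/2)} = 8

E = 64, F = 0, G = 1, so EG − F² = 64. Taking the positive square root: √(EG − F²) = 8. At (u, v) = (3*pi/4, 5/2): 8.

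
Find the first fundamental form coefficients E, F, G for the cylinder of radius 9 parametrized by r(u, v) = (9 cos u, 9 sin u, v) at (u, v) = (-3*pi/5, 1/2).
E = 81;  F = 0;  G = 1

Partials: r_u = (-9*sin(u), 9*cos(u), 0), r_v = (0, 0, 1). As functions of (u, v):
  E = r_u · r_u = 81,
  F = r_u · r_v = 0,
  G = r_v · r_v = 1.
Evaluating at (u, v) = (-3*pi/5, 1/2): E = 81, F = 0, G = 1.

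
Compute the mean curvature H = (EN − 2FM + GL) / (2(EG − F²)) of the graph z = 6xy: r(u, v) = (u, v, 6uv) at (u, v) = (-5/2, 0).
H = 0

With E = 36*v^2 + 1, F = 36*u*v, G = 36*u^2 + 1, L = 0, M = 6/sqrt(36*u^2 + 36*v^2 + 1), N = 0, assemble
  H = (EN − 2FM + GL) / (2(EG − F²)) = -216*u*v/(36*u^2 + 36*v^2 + 1)^(3/2).
At (u, v) = (-5/2, 0): H = 0.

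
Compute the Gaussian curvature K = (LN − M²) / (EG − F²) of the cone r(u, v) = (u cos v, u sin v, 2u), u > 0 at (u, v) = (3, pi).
K = 0

Coefficients of the first fundamental form: E = 5, F = 0, G = u^2.
Coefficients of the second fundamental form: L = 0, M = 0, N = 2*sqrt(5)*u^2/(5*Abs(u)).
Assemble K = (LN − M²)/(EG − F²) = 0. At (u, v) = (3, pi): K = 0.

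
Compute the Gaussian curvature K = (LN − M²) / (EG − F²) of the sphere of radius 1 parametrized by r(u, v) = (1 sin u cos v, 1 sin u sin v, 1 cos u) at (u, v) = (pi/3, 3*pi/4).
K = 1

Coefficients of the first fundamental form: E = 1, F = 0, G = sin(u)^2.
Coefficients of the second fundamental form: L = -sin(u)/Abs(sin(u)), M = 0, N = -sin(u)^3/Abs(sin(u)).
Assemble K = (LN − M²)/(EG − F²) = 1. At (u, v) = (pi/3, 3*pi/4): K = 1.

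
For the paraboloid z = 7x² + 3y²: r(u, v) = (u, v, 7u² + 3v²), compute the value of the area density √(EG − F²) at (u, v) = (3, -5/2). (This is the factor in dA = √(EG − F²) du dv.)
√(EG − F²)|_{(3, -5/2)} = sqrt(1990)

E = 196*u^2 + 1, F = 84*u*v, G = 36*v^2 + 1, so EG − F² = 196*u^2 + 36*v^2 + 1. Taking the positive square root: √(EG − F²) = sqrt(196*u^2 + 36*v^2 + 1). At (u, v) = (3, -5/2): sqrt(1990).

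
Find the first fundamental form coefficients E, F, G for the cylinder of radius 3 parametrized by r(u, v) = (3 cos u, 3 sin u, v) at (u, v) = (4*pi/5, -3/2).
E = 9;  F = 0;  G = 1

Partials: r_u = (-3*sin(u), 3*cos(u), 0), r_v = (0, 0, 1). As functions of (u, v):
  E = r_u · r_u = 9,
  F = r_u · r_v = 0,
  G = r_v · r_v = 1.
Evaluating at (u, v) = (4*pi/5, -3/2): E = 9, F = 0, G = 1.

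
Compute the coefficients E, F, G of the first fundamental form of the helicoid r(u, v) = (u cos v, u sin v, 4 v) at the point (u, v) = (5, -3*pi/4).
E = 1;  F = 0;  G = 41

Partials: r_u = (cos(v), sin(v), 0), r_v = (-u*sin(v), u*cos(v), 4). As functions of (u, v):
  E = r_u · r_u = 1,
  F = r_u · r_v = 0,
  G = r_v · r_v = u^2 + 16.
Evaluating at (u, v) = (5, -3*pi/4): E = 1, F = 0, G = 41.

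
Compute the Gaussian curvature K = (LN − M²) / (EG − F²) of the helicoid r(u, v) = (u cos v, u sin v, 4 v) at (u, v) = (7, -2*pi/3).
K = -16/4225

Coefficients of the first fundamental form: E = 1, F = 0, G = u^2 + 16.
Coefficients of the second fundamental form: L = 0, M = -4/sqrt(u^2 + 16), N = 0.
Assemble K = (LN − M²)/(EG − F²) = -16/(u^2 + 16)^2. At (u, v) = (7, -2*pi/3): K = -16/4225.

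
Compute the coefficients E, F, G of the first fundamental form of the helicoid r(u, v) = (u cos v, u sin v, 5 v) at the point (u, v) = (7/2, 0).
E = 1;  F = 0;  G = 149/4

Partials: r_u = (cos(v), sin(v), 0), r_v = (-u*sin(v), u*cos(v), 5). As functions of (u, v):
  E = r_u · r_u = 1,
  F = r_u · r_v = 0,
  G = r_v · r_v = u^2 + 25.
Evaluating at (u, v) = (7/2, 0): E = 1, F = 0, G = 149/4.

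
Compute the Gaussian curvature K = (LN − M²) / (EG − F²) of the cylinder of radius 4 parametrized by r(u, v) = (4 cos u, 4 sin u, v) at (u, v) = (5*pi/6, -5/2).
K = 0

Coefficients of the first fundamental form: E = 16, F = 0, G = 1.
Coefficients of the second fundamental form: L = -4, M = 0, N = 0.
Assemble K = (LN − M²)/(EG − F²) = 0. At (u, v) = (5*pi/6, -5/2): K = 0.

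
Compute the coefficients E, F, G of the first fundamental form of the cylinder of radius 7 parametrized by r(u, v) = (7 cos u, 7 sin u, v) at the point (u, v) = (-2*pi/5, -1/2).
E = 49;  F = 0;  G = 1

Partials: r_u = (-7*sin(u), 7*cos(u), 0), r_v = (0, 0, 1). As functions of (u, v):
  E = r_u · r_u = 49,
  F = r_u · r_v = 0,
  G = r_v · r_v = 1.
Evaluating at (u, v) = (-2*pi/5, -1/2): E = 49, F = 0, G = 1.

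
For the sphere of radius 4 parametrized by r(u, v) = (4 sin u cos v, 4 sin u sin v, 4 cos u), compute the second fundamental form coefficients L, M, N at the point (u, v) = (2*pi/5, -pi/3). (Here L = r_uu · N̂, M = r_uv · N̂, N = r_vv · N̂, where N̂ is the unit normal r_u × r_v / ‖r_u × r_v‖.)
L = -4;  M = 0;  N = -5/2 - sqrt(5)/2

Compute the unit normal N̂(u, v) = (sin(u)^2*cos(v)/Abs(sin(u)), sin(u)^2*sin(v)/Abs(sin(u)), sin(2*u)/(2*Abs(sin(u)))), and the second partials r_uu, r_uv, r_vv. Take dot products:
  L(u, v) = r_uu · N̂ = -4*sin(u)/Abs(sin(u)),
  M(u, v) = r_uv · N̂ = 0,
  N(u, v) = r_vv · N̂ = -4*sin(u)^3/Abs(sin(u)).
Evaluating at (u, v) = (2*pi/5, -pi/3):
  L = -4, M = 0, N = -5/2 - sqrt(5)/2.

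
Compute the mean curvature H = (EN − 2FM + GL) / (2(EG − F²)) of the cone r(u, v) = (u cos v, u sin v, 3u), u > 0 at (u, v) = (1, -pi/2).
H = 3*sqrt(10)/20

With E = 10, F = 0, G = u^2, L = 0, M = 0, N = 3*sqrt(10)*u^2/(10*Abs(u)), assemble
  H = (EN − 2FM + GL) / (2(EG − F²)) = 3*sqrt(10)/(20*Abs(u)).
At (u, v) = (1, -pi/2): H = 3*sqrt(10)/20.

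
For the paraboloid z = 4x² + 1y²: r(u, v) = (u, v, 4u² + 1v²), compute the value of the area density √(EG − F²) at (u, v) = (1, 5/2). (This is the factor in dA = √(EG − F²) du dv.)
√(EG − F²)|_{(1, 5/2)} = 3*sqrt(10)

E = 64*u^2 + 1, F = 16*u*v, G = 4*v^2 + 1, so EG − F² = 64*u^2 + 4*v^2 + 1. Taking the positive square root: √(EG − F²) = sqrt(64*u^2 + 4*v^2 + 1). At (u, v) = (1, 5/2): 3*sqrt(10).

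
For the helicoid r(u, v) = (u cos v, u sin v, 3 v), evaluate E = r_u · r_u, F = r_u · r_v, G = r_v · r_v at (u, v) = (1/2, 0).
E = 1;  F = 0;  G = 37/4

Partials: r_u = (cos(v), sin(v), 0), r_v = (-u*sin(v), u*cos(v), 3). As functions of (u, v):
  E = r_u · r_u = 1,
  F = r_u · r_v = 0,
  G = r_v · r_v = u^2 + 9.
Evaluating at (u, v) = (1/2, 0): E = 1, F = 0, G = 37/4.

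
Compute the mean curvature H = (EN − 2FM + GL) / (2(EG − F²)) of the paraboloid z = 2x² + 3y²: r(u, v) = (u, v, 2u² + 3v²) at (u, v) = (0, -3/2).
H = 167*sqrt(82)/6724

With E = 16*u^2 + 1, F = 24*u*v, G = 36*v^2 + 1, L = 4/sqrt(16*u^2 + 36*v^2 + 1), M = 0, N = 6/sqrt(16*u^2 + 36*v^2 + 1), assemble
  H = (EN − 2FM + GL) / (2(EG − F²)) = (48*u^2 + 72*v^2 + 5)/(16*u^2 + 36*v^2 + 1)^(3/2).
At (u, v) = (0, -3/2): H = 167*sqrt(82)/6724.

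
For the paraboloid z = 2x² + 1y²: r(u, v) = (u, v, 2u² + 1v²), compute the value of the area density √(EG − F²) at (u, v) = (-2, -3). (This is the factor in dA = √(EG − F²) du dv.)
√(EG − F²)|_{(-2, -3)} = sqrt(101)

E = 16*u^2 + 1, F = 8*u*v, G = 4*v^2 + 1, so EG − F² = 16*u^2 + 4*v^2 + 1. Taking the positive square root: √(EG − F²) = sqrt(16*u^2 + 4*v^2 + 1). At (u, v) = (-2, -3): sqrt(101).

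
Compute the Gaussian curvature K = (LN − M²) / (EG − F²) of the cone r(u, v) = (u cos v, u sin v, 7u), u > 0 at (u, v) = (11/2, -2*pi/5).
K = 0

Coefficients of the first fundamental form: E = 50, F = 0, G = u^2.
Coefficients of the second fundamental form: L = 0, M = 0, N = 7*sqrt(2)*u^2/(10*Abs(u)).
Assemble K = (LN − M²)/(EG − F²) = 0. At (u, v) = (11/2, -2*pi/5): K = 0.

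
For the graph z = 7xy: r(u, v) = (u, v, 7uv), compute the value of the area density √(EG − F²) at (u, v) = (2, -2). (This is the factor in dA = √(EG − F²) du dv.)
√(EG − F²)|_{(2, -2)} = sqrt(393)

E = 49*v^2 + 1, F = 49*u*v, G = 49*u^2 + 1, so EG − F² = 49*u^2 + 49*v^2 + 1. Taking the positive square root: √(EG − F²) = sqrt(49*u^2 + 49*v^2 + 1). At (u, v) = (2, -2): sqrt(393).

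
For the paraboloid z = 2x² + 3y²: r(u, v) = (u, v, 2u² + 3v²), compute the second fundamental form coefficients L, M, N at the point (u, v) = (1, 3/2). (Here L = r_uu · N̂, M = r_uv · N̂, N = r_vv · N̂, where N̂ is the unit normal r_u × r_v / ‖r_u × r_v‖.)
L = 2*sqrt(2)/7;  M = 0;  N = 3*sqrt(2)/7

Compute the unit normal N̂(u, v) = (-4*u/sqrt(16*u^2 + 36*v^2 + 1), -6*v/sqrt(16*u^2 + 36*v^2 + 1), 1/sqrt(16*u^2 + 36*v^2 + 1)), and the second partials r_uu, r_uv, r_vv. Take dot products:
  L(u, v) = r_uu · N̂ = 4/sqrt(16*u^2 + 36*v^2 + 1),
  M(u, v) = r_uv · N̂ = 0,
  N(u, v) = r_vv · N̂ = 6/sqrt(16*u^2 + 36*v^2 + 1).
Evaluating at (u, v) = (1, 3/2):
  L = 2*sqrt(2)/7, M = 0, N = 3*sqrt(2)/7.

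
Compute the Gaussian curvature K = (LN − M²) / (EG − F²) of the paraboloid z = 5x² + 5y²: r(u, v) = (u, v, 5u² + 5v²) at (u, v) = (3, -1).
K = 100/1002001

Coefficients of the first fundamental form: E = 100*u^2 + 1, F = 100*u*v, G = 100*v^2 + 1.
Coefficients of the second fundamental form: L = 10/sqrt(100*u^2 + 100*v^2 + 1), M = 0, N = 10/sqrt(100*u^2 + 100*v^2 + 1).
Assemble K = (LN − M²)/(EG − F²) = 100/(10000*u^4 + 20000*u^2*v^2 + 200*u^2 + 10000*v^4 + 200*v^2 + 1). At (u, v) = (3, -1): K = 100/1002001.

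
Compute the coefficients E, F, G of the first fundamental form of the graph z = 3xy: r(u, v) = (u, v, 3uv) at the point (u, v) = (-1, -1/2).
E = 13/4;  F = 9/2;  G = 10

Partials: r_u = (1, 0, 3*v), r_v = (0, 1, 3*u). As functions of (u, v):
  E = r_u · r_u = 9*v^2 + 1,
  F = r_u · r_v = 9*u*v,
  G = r_v · r_v = 9*u^2 + 1.
Evaluating at (u, v) = (-1, -1/2): E = 13/4, F = 9/2, G = 10.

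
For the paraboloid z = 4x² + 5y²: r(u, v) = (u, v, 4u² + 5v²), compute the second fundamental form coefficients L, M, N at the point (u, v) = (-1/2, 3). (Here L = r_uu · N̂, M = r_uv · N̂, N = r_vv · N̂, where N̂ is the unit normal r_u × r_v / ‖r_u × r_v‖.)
L = 8*sqrt(917)/917;  M = 0;  N = 10*sqrt(917)/917

Compute the unit normal N̂(u, v) = (-8*u/sqrt(64*u^2 + 100*v^2 + 1), -10*v/sqrt(64*u^2 + 100*v^2 + 1), 1/sqrt(64*u^2 + 100*v^2 + 1)), and the second partials r_uu, r_uv, r_vv. Take dot products:
  L(u, v) = r_uu · N̂ = 8/sqrt(64*u^2 + 100*v^2 + 1),
  M(u, v) = r_uv · N̂ = 0,
  N(u, v) = r_vv · N̂ = 10/sqrt(64*u^2 + 100*v^2 + 1).
Evaluating at (u, v) = (-1/2, 3):
  L = 8*sqrt(917)/917, M = 0, N = 10*sqrt(917)/917.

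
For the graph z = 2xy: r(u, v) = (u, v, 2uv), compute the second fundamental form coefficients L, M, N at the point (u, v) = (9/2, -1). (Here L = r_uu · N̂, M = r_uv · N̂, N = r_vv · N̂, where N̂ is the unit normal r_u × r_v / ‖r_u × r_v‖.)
L = 0;  M = sqrt(86)/43;  N = 0

Compute the unit normal N̂(u, v) = (-2*v/sqrt(4*u^2 + 4*v^2 + 1), -2*u/sqrt(4*u^2 + 4*v^2 + 1), 1/sqrt(4*u^2 + 4*v^2 + 1)), and the second partials r_uu, r_uv, r_vv. Take dot products:
  L(u, v) = r_uu · N̂ = 0,
  M(u, v) = r_uv · N̂ = 2/sqrt(4*u^2 + 4*v^2 + 1),
  N(u, v) = r_vv · N̂ = 0.
Evaluating at (u, v) = (9/2, -1):
  L = 0, M = sqrt(86)/43, N = 0.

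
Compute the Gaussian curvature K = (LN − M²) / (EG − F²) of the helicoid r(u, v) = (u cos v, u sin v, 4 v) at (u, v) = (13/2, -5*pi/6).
K = -256/54289

Coefficients of the first fundamental form: E = 1, F = 0, G = u^2 + 16.
Coefficients of the second fundamental form: L = 0, M = -4/sqrt(u^2 + 16), N = 0.
Assemble K = (LN − M²)/(EG − F²) = -16/(u^2 + 16)^2. At (u, v) = (13/2, -5*pi/6): K = -256/54289.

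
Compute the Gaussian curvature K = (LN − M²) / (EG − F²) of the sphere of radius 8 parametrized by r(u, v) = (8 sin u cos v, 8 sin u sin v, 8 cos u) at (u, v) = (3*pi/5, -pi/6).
K = 1/64

Coefficients of the first fundamental form: E = 64, F = 0, G = 64*sin(u)^2.
Coefficients of the second fundamental form: L = -8*sin(u)/Abs(sin(u)), M = 0, N = -8*sin(u)^3/Abs(sin(u)).
Assemble K = (LN − M²)/(EG − F²) = 1/64. At (u, v) = (3*pi/5, -pi/6): K = 1/64.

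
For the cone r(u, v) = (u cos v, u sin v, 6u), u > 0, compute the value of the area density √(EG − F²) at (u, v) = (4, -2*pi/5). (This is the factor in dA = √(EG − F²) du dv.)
√(EG − F²)|_{(4, -2*pi/5)} = 4*sqrt(37)

E = 37, F = 0, G = u^2, so EG − F² = 37*u^2. Taking the positive square root: √(EG − F²) = sqrt(37)*Abs(u). At (u, v) = (4, -2*pi/5): 4*sqrt(37).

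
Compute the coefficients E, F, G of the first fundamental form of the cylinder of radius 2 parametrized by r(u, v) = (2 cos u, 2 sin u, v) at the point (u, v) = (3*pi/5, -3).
E = 4;  F = 0;  G = 1

Partials: r_u = (-2*sin(u), 2*cos(u), 0), r_v = (0, 0, 1). As functions of (u, v):
  E = r_u · r_u = 4,
  F = r_u · r_v = 0,
  G = r_v · r_v = 1.
Evaluating at (u, v) = (3*pi/5, -3): E = 4, F = 0, G = 1.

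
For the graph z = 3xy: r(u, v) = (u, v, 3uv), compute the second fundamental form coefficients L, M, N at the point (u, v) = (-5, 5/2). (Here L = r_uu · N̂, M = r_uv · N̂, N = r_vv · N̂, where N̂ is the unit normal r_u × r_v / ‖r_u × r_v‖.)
L = 0;  M = 6*sqrt(1129)/1129;  N = 0

Compute the unit normal N̂(u, v) = (-3*v/sqrt(9*u^2 + 9*v^2 + 1), -3*u/sqrt(9*u^2 + 9*v^2 + 1), 1/sqrt(9*u^2 + 9*v^2 + 1)), and the second partials r_uu, r_uv, r_vv. Take dot products:
  L(u, v) = r_uu · N̂ = 0,
  M(u, v) = r_uv · N̂ = 3/sqrt(9*u^2 + 9*v^2 + 1),
  N(u, v) = r_vv · N̂ = 0.
Evaluating at (u, v) = (-5, 5/2):
  L = 0, M = 6*sqrt(1129)/1129, N = 0.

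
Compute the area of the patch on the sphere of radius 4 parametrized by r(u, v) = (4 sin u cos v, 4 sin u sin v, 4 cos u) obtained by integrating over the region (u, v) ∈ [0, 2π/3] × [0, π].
Area = 24*pi

Area = ∫∫ √(EG − F²) du dv with √(EG − F²) = 16*Abs(sin(u)). Integrating over [0, 2π/3] × [0, π] gives 24*pi.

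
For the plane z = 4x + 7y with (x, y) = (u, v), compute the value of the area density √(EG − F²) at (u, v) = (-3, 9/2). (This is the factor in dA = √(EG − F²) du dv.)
√(EG − F²)|_{(-3, 9/2)} = sqrt(66)

E = 17, F = 28, G = 50, so EG − F² = 66. Taking the positive square root: √(EG − F²) = sqrt(66). At (u, v) = (-3, 9/2): sqrt(66).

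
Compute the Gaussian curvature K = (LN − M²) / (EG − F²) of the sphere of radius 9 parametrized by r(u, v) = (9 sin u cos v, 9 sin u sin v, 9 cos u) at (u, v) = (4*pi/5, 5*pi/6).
K = 1/81

Coefficients of the first fundamental form: E = 81, F = 0, G = 81*sin(u)^2.
Coefficients of the second fundamental form: L = -9*sin(u)/Abs(sin(u)), M = 0, N = -9*sin(u)^3/Abs(sin(u)).
Assemble K = (LN − M²)/(EG − F²) = 1/81. At (u, v) = (4*pi/5, 5*pi/6): K = 1/81.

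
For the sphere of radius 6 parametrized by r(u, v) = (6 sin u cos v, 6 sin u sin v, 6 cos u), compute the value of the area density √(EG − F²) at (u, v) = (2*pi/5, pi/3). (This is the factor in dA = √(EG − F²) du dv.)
√(EG − F²)|_{(2*pi/5, pi/3)} = 9*sqrt(2*sqrt(5) + 10)

E = 36, F = 0, G = 36*sin(u)^2, so EG − F² = 1296*sin(u)^2. Taking the positive square root: √(EG − F²) = 36*Abs(sin(u)). At (u, v) = (2*pi/5, pi/3): 9*sqrt(2*sqrt(5) + 10).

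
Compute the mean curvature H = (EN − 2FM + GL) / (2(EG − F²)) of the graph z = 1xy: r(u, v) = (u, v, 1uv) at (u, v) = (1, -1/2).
H = 4/27

With E = v^2 + 1, F = u*v, G = u^2 + 1, L = 0, M = 1/sqrt(u^2 + v^2 + 1), N = 0, assemble
  H = (EN − 2FM + GL) / (2(EG − F²)) = -u*v/(u^2 + v^2 + 1)^(3/2).
At (u, v) = (1, -1/2): H = 4/27.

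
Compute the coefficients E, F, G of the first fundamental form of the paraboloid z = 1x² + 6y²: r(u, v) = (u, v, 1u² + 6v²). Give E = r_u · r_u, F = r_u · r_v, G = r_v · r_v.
E = 4*u^2 + 1;  F = 24*u*v;  G = 144*v^2 + 1

Compute partials: r_u = (1, 0, 2*u), r_v = (0, 1, 12*v). Then
  E = r_u · r_u = 4*u^2 + 1,
  F = r_u · r_v = 24*u*v,
  G = r_v · r_v = 144*v^2 + 1.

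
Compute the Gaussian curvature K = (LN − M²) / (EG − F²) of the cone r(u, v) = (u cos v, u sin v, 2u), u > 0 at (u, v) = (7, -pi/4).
K = 0

Coefficients of the first fundamental form: E = 5, F = 0, G = u^2.
Coefficients of the second fundamental form: L = 0, M = 0, N = 2*sqrt(5)*u^2/(5*Abs(u)).
Assemble K = (LN − M²)/(EG − F²) = 0. At (u, v) = (7, -pi/4): K = 0.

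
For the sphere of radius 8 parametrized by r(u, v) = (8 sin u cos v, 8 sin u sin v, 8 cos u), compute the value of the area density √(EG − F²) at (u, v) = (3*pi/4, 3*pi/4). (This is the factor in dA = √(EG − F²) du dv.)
√(EG − F²)|_{(3*pi/4, 3*pi/4)} = 32*sqrt(2)

E = 64, F = 0, G = 64*sin(u)^2, so EG − F² = 4096*sin(u)^2. Taking the positive square root: √(EG − F²) = 64*Abs(sin(u)). At (u, v) = (3*pi/4, 3*pi/4): 32*sqrt(2).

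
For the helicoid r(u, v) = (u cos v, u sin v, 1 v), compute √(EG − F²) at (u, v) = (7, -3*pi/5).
√(EG − F²)|_{(7, -3*pi/5)} = 5*sqrt(2)

E = 1, F = 0, G = u^2 + 1; EG − F² = u^2 + 1; √(EG − F²) = sqrt(u^2 + 1). At the given point: 5*sqrt(2).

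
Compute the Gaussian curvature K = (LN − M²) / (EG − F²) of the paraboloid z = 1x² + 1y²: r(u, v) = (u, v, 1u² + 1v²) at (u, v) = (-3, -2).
K = 4/2809

Coefficients of the first fundamental form: E = 4*u^2 + 1, F = 4*u*v, G = 4*v^2 + 1.
Coefficients of the second fundamental form: L = 2/sqrt(4*u^2 + 4*v^2 + 1), M = 0, N = 2/sqrt(4*u^2 + 4*v^2 + 1).
Assemble K = (LN − M²)/(EG − F²) = 4/(16*u^4 + 32*u^2*v^2 + 8*u^2 + 16*v^4 + 8*v^2 + 1). At (u, v) = (-3, -2): K = 4/2809.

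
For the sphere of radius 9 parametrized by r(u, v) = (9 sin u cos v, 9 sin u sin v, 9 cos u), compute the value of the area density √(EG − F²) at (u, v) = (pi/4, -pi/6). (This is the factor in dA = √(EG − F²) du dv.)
√(EG − F²)|_{(pi/4, -pi/6)} = 81*sqrt(2)/2

E = 81, F = 0, G = 81*sin(u)^2, so EG − F² = 6561*sin(u)^2. Taking the positive square root: √(EG − F²) = 81*Abs(sin(u)). At (u, v) = (pi/4, -pi/6): 81*sqrt(2)/2.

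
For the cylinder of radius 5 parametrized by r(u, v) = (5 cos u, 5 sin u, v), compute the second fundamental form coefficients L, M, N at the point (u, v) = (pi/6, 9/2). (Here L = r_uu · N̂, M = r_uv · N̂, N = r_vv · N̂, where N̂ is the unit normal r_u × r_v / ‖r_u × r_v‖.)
L = -5;  M = 0;  N = 0

Compute the unit normal N̂(u, v) = (cos(u), sin(u), 0), and the second partials r_uu, r_uv, r_vv. Take dot products:
  L(u, v) = r_uu · N̂ = -5,
  M(u, v) = r_uv · N̂ = 0,
  N(u, v) = r_vv · N̂ = 0.
Evaluating at (u, v) = (pi/6, 9/2):
  L = -5, M = 0, N = 0.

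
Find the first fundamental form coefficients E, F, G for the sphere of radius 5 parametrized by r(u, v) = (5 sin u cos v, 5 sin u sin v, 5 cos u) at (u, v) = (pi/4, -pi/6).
E = 25;  F = 0;  G = 25/2

Partials: r_u = (5*cos(u)*cos(v), 5*sin(v)*cos(u), -5*sin(u)), r_v = (-5*sin(u)*sin(v), 5*sin(u)*cos(v), 0). As functions of (u, v):
  E = r_u · r_u = 25,
  F = r_u · r_v = 0,
  G = r_v · r_v = 25*sin(u)^2.
Evaluating at (u, v) = (pi/4, -pi/6): E = 25, F = 0, G = 25/2.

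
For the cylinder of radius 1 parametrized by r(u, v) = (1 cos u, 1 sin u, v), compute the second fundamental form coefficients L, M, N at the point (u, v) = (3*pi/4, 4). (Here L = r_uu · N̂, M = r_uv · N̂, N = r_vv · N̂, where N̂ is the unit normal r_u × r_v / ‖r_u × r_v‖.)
L = -1;  M = 0;  N = 0

Compute the unit normal N̂(u, v) = (cos(u), sin(u), 0), and the second partials r_uu, r_uv, r_vv. Take dot products:
  L(u, v) = r_uu · N̂ = -1,
  M(u, v) = r_uv · N̂ = 0,
  N(u, v) = r_vv · N̂ = 0.
Evaluating at (u, v) = (3*pi/4, 4):
  L = -1, M = 0, N = 0.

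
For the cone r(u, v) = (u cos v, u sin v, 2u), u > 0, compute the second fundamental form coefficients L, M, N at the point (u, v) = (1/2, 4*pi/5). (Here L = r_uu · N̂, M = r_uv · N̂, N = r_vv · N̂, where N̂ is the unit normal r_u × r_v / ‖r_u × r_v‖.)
L = 0;  M = 0;  N = sqrt(5)/5

Compute the unit normal N̂(u, v) = (-2*sqrt(5)*u*cos(v)/(5*Abs(u)), -2*sqrt(5)*u*sin(v)/(5*Abs(u)), sqrt(5)*u/(5*Abs(u))), and the second partials r_uu, r_uv, r_vv. Take dot products:
  L(u, v) = r_uu · N̂ = 0,
  M(u, v) = r_uv · N̂ = 0,
  N(u, v) = r_vv · N̂ = 2*sqrt(5)*u^2/(5*Abs(u)).
Evaluating at (u, v) = (1/2, 4*pi/5):
  L = 0, M = 0, N = sqrt(5)/5.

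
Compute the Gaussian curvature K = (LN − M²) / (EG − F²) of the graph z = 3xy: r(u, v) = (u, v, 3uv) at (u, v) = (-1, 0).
K = -9/100

Coefficients of the first fundamental form: E = 9*v^2 + 1, F = 9*u*v, G = 9*u^2 + 1.
Coefficients of the second fundamental form: L = 0, M = 3/sqrt(9*u^2 + 9*v^2 + 1), N = 0.
Assemble K = (LN − M²)/(EG − F²) = -9/(81*u^4 + 162*u^2*v^2 + 18*u^2 + 81*v^4 + 18*v^2 + 1). At (u, v) = (-1, 0): K = -9/100.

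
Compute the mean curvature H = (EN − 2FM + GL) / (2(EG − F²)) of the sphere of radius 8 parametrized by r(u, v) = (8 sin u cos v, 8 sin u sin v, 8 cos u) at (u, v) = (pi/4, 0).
H = -1/8

With E = 64, F = 0, G = 64*sin(u)^2, L = -8*sin(u)/Abs(sin(u)), M = 0, N = -8*sin(u)^3/Abs(sin(u)), assemble
  H = (EN − 2FM + GL) / (2(EG − F²)) = -sin(u)/(8*Abs(sin(u))).
At (u, v) = (pi/4, 0): H = -1/8.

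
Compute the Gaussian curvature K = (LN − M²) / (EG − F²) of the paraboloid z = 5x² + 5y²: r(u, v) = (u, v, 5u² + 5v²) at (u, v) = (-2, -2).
K = 100/641601

Coefficients of the first fundamental form: E = 100*u^2 + 1, F = 100*u*v, G = 100*v^2 + 1.
Coefficients of the second fundamental form: L = 10/sqrt(100*u^2 + 100*v^2 + 1), M = 0, N = 10/sqrt(100*u^2 + 100*v^2 + 1).
Assemble K = (LN − M²)/(EG − F²) = 100/(10000*u^4 + 20000*u^2*v^2 + 200*u^2 + 10000*v^4 + 200*v^2 + 1). At (u, v) = (-2, -2): K = 100/641601.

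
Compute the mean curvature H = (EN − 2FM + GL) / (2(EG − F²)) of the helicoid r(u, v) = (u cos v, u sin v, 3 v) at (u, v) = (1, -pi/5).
H = 0

With E = 1, F = 0, G = u^2 + 9, L = 0, M = -3/sqrt(u^2 + 9), N = 0, assemble
  H = (EN − 2FM + GL) / (2(EG − F²)) = 0.
At (u, v) = (1, -pi/5): H = 0.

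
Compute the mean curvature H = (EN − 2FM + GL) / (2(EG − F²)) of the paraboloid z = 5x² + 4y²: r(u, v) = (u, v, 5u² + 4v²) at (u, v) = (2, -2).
H = 107*sqrt(73)/5329

With E = 100*u^2 + 1, F = 80*u*v, G = 64*v^2 + 1, L = 10/sqrt(100*u^2 + 64*v^2 + 1), M = 0, N = 8/sqrt(100*u^2 + 64*v^2 + 1), assemble
  H = (EN − 2FM + GL) / (2(EG − F²)) = (400*u^2 + 320*v^2 + 9)/(100*u^2 + 64*v^2 + 1)^(3/2).
At (u, v) = (2, -2): H = 107*sqrt(73)/5329.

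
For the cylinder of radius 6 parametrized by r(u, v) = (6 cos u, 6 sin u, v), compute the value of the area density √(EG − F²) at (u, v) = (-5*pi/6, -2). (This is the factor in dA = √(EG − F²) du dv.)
√(EG − F²)|_{(-5*pi/6, -2)} = 6

E = 36, F = 0, G = 1, so EG − F² = 36. Taking the positive square root: √(EG − F²) = 6. At (u, v) = (-5*pi/6, -2): 6.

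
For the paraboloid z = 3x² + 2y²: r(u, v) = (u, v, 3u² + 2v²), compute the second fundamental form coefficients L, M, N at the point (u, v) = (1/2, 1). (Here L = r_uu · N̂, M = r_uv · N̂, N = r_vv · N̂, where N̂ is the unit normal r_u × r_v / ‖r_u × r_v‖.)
L = 3*sqrt(26)/13;  M = 0;  N = 2*sqrt(26)/13

Compute the unit normal N̂(u, v) = (-6*u/sqrt(36*u^2 + 16*v^2 + 1), -4*v/sqrt(36*u^2 + 16*v^2 + 1), 1/sqrt(36*u^2 + 16*v^2 + 1)), and the second partials r_uu, r_uv, r_vv. Take dot products:
  L(u, v) = r_uu · N̂ = 6/sqrt(36*u^2 + 16*v^2 + 1),
  M(u, v) = r_uv · N̂ = 0,
  N(u, v) = r_vv · N̂ = 4/sqrt(36*u^2 + 16*v^2 + 1).
Evaluating at (u, v) = (1/2, 1):
  L = 3*sqrt(26)/13, M = 0, N = 2*sqrt(26)/13.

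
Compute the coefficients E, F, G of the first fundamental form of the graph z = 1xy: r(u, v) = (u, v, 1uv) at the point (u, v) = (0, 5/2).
E = 29/4;  F = 0;  G = 1

Partials: r_u = (1, 0, v), r_v = (0, 1, u). As functions of (u, v):
  E = r_u · r_u = v^2 + 1,
  F = r_u · r_v = u*v,
  G = r_v · r_v = u^2 + 1.
Evaluating at (u, v) = (0, 5/2): E = 29/4, F = 0, G = 1.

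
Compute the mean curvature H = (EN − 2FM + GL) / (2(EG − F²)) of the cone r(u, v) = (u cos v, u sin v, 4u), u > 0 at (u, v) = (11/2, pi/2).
H = 4*sqrt(17)/187

With E = 17, F = 0, G = u^2, L = 0, M = 0, N = 4*sqrt(17)*u^2/(17*Abs(u)), assemble
  H = (EN − 2FM + GL) / (2(EG − F²)) = 2*sqrt(17)/(17*Abs(u)).
At (u, v) = (11/2, pi/2): H = 4*sqrt(17)/187.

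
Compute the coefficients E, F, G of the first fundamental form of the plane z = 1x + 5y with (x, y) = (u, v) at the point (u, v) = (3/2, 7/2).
E = 2;  F = 5;  G = 26

Partials: r_u = (1, 0, 1), r_v = (0, 1, 5). As functions of (u, v):
  E = r_u · r_u = 2,
  F = r_u · r_v = 5,
  G = r_v · r_v = 26.
Evaluating at (u, v) = (3/2, 7/2): E = 2, F = 5, G = 26.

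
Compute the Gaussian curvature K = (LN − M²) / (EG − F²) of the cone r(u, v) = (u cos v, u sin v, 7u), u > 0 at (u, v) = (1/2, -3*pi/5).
K = 0

Coefficients of the first fundamental form: E = 50, F = 0, G = u^2.
Coefficients of the second fundamental form: L = 0, M = 0, N = 7*sqrt(2)*u^2/(10*Abs(u)).
Assemble K = (LN − M²)/(EG − F²) = 0. At (u, v) = (1/2, -3*pi/5): K = 0.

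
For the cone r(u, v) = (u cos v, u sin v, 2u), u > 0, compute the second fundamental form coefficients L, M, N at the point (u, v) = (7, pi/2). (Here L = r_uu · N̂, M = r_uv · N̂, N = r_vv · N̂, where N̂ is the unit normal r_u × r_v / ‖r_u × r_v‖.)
L = 0;  M = 0;  N = 14*sqrt(5)/5

Compute the unit normal N̂(u, v) = (-2*sqrt(5)*u*cos(v)/(5*Abs(u)), -2*sqrt(5)*u*sin(v)/(5*Abs(u)), sqrt(5)*u/(5*Abs(u))), and the second partials r_uu, r_uv, r_vv. Take dot products:
  L(u, v) = r_uu · N̂ = 0,
  M(u, v) = r_uv · N̂ = 0,
  N(u, v) = r_vv · N̂ = 2*sqrt(5)*u^2/(5*Abs(u)).
Evaluating at (u, v) = (7, pi/2):
  L = 0, M = 0, N = 14*sqrt(5)/5.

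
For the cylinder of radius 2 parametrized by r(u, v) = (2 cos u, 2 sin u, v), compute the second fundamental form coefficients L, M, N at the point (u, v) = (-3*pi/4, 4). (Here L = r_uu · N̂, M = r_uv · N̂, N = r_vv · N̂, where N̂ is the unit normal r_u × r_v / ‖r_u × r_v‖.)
L = -2;  M = 0;  N = 0

Compute the unit normal N̂(u, v) = (cos(u), sin(u), 0), and the second partials r_uu, r_uv, r_vv. Take dot products:
  L(u, v) = r_uu · N̂ = -2,
  M(u, v) = r_uv · N̂ = 0,
  N(u, v) = r_vv · N̂ = 0.
Evaluating at (u, v) = (-3*pi/4, 4):
  L = -2, M = 0, N = 0.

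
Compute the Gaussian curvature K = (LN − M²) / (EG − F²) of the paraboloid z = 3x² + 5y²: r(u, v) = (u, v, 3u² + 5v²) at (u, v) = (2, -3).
K = 12/218405

Coefficients of the first fundamental form: E = 36*u^2 + 1, F = 60*u*v, G = 100*v^2 + 1.
Coefficients of the second fundamental form: L = 6/sqrt(36*u^2 + 100*v^2 + 1), M = 0, N = 10/sqrt(36*u^2 + 100*v^2 + 1).
Assemble K = (LN − M²)/(EG − F²) = 60/(1296*u^4 + 7200*u^2*v^2 + 72*u^2 + 10000*v^4 + 200*v^2 + 1). At (u, v) = (2, -3): K = 12/218405.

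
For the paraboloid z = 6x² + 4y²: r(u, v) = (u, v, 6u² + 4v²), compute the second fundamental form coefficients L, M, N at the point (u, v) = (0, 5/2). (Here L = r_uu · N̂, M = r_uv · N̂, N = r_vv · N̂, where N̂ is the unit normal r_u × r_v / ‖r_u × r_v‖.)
L = 12*sqrt(401)/401;  M = 0;  N = 8*sqrt(401)/401

Compute the unit normal N̂(u, v) = (-12*u/sqrt(144*u^2 + 64*v^2 + 1), -8*v/sqrt(144*u^2 + 64*v^2 + 1), 1/sqrt(144*u^2 + 64*v^2 + 1)), and the second partials r_uu, r_uv, r_vv. Take dot products:
  L(u, v) = r_uu · N̂ = 12/sqrt(144*u^2 + 64*v^2 + 1),
  M(u, v) = r_uv · N̂ = 0,
  N(u, v) = r_vv · N̂ = 8/sqrt(144*u^2 + 64*v^2 + 1).
Evaluating at (u, v) = (0, 5/2):
  L = 12*sqrt(401)/401, M = 0, N = 8*sqrt(401)/401.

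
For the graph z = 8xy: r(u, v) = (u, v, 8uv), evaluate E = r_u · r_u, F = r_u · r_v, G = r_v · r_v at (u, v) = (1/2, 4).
E = 1025;  F = 128;  G = 17

Partials: r_u = (1, 0, 8*v), r_v = (0, 1, 8*u). As functions of (u, v):
  E = r_u · r_u = 64*v^2 + 1,
  F = r_u · r_v = 64*u*v,
  G = r_v · r_v = 64*u^2 + 1.
Evaluating at (u, v) = (1/2, 4): E = 1025, F = 128, G = 17.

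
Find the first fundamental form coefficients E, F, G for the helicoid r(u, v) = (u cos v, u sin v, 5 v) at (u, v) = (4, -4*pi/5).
E = 1;  F = 0;  G = 41

Partials: r_u = (cos(v), sin(v), 0), r_v = (-u*sin(v), u*cos(v), 5). As functions of (u, v):
  E = r_u · r_u = 1,
  F = r_u · r_v = 0,
  G = r_v · r_v = u^2 + 25.
Evaluating at (u, v) = (4, -4*pi/5): E = 1, F = 0, G = 41.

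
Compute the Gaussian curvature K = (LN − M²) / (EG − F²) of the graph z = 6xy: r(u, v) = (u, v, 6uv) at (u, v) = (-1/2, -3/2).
K = -36/8281

Coefficients of the first fundamental form: E = 36*v^2 + 1, F = 36*u*v, G = 36*u^2 + 1.
Coefficients of the second fundamental form: L = 0, M = 6/sqrt(36*u^2 + 36*v^2 + 1), N = 0.
Assemble K = (LN − M²)/(EG − F²) = -36/(1296*u^4 + 2592*u^2*v^2 + 72*u^2 + 1296*v^4 + 72*v^2 + 1). At (u, v) = (-1/2, -3/2): K = -36/8281.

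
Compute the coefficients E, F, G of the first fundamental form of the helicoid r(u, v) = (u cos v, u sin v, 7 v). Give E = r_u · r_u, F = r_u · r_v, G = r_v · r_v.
E = 1;  F = 0;  G = u^2 + 49

Compute partials: r_u = (cos(v), sin(v), 0), r_v = (-u*sin(v), u*cos(v), 7). Then
  E = r_u · r_u = 1,
  F = r_u · r_v = 0,
  G = r_v · r_v = u^2 + 49.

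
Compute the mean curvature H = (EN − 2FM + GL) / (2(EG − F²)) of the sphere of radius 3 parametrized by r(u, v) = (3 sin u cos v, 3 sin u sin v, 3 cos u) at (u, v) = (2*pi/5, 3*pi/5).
H = -1/3

With E = 9, F = 0, G = 9*sin(u)^2, L = -3*sin(u)/Abs(sin(u)), M = 0, N = -3*sin(u)^3/Abs(sin(u)), assemble
  H = (EN − 2FM + GL) / (2(EG − F²)) = -sin(u)/(3*Abs(sin(u))).
At (u, v) = (2*pi/5, 3*pi/5): H = -1/3.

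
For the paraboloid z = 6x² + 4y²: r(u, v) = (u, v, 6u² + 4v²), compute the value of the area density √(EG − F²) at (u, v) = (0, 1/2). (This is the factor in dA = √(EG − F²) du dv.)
√(EG − F²)|_{(0, 1/2)} = sqrt(17)

E = 144*u^2 + 1, F = 96*u*v, G = 64*v^2 + 1, so EG − F² = 144*u^2 + 64*v^2 + 1. Taking the positive square root: √(EG − F²) = sqrt(144*u^2 + 64*v^2 + 1). At (u, v) = (0, 1/2): sqrt(17).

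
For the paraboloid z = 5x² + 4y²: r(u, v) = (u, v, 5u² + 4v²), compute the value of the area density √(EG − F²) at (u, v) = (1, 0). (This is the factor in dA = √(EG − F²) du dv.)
√(EG − F²)|_{(1, 0)} = sqrt(101)

E = 100*u^2 + 1, F = 80*u*v, G = 64*v^2 + 1, so EG − F² = 100*u^2 + 64*v^2 + 1. Taking the positive square root: √(EG − F²) = sqrt(100*u^2 + 64*v^2 + 1). At (u, v) = (1, 0): sqrt(101).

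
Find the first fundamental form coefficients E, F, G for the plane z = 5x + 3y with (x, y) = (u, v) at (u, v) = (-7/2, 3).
E = 26;  F = 15;  G = 10

Partials: r_u = (1, 0, 5), r_v = (0, 1, 3). As functions of (u, v):
  E = r_u · r_u = 26,
  F = r_u · r_v = 15,
  G = r_v · r_v = 10.
Evaluating at (u, v) = (-7/2, 3): E = 26, F = 15, G = 10.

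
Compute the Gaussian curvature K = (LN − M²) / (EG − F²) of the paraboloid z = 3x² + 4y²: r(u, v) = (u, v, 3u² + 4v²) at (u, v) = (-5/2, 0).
K = 12/12769

Coefficients of the first fundamental form: E = 36*u^2 + 1, F = 48*u*v, G = 64*v^2 + 1.
Coefficients of the second fundamental form: L = 6/sqrt(36*u^2 + 64*v^2 + 1), M = 0, N = 8/sqrt(36*u^2 + 64*v^2 + 1).
Assemble K = (LN − M²)/(EG − F²) = 48/(1296*u^4 + 4608*u^2*v^2 + 72*u^2 + 4096*v^4 + 128*v^2 + 1). At (u, v) = (-5/2, 0): K = 12/12769.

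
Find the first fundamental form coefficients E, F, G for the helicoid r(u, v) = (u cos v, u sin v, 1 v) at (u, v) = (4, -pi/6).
E = 1;  F = 0;  G = 17

Partials: r_u = (cos(v), sin(v), 0), r_v = (-u*sin(v), u*cos(v), 1). As functions of (u, v):
  E = r_u · r_u = 1,
  F = r_u · r_v = 0,
  G = r_v · r_v = u^2 + 1.
Evaluating at (u, v) = (4, -pi/6): E = 1, F = 0, G = 17.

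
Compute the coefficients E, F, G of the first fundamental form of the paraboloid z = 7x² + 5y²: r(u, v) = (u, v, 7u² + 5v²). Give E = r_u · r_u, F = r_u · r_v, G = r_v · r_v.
E = 196*u^2 + 1;  F = 140*u*v;  G = 100*v^2 + 1

Compute partials: r_u = (1, 0, 14*u), r_v = (0, 1, 10*v). Then
  E = r_u · r_u = 196*u^2 + 1,
  F = r_u · r_v = 140*u*v,
  G = r_v · r_v = 100*v^2 + 1.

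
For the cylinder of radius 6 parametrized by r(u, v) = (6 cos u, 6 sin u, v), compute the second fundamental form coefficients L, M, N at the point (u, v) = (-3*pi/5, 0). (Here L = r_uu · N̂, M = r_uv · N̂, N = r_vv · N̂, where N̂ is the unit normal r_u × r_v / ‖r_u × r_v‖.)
L = -6;  M = 0;  N = 0

Compute the unit normal N̂(u, v) = (cos(u), sin(u), 0), and the second partials r_uu, r_uv, r_vv. Take dot products:
  L(u, v) = r_uu · N̂ = -6,
  M(u, v) = r_uv · N̂ = 0,
  N(u, v) = r_vv · N̂ = 0.
Evaluating at (u, v) = (-3*pi/5, 0):
  L = -6, M = 0, N = 0.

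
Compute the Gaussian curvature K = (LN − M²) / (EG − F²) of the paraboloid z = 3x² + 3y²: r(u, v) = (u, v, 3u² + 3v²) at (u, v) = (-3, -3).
K = 36/421201

Coefficients of the first fundamental form: E = 36*u^2 + 1, F = 36*u*v, G = 36*v^2 + 1.
Coefficients of the second fundamental form: L = 6/sqrt(36*u^2 + 36*v^2 + 1), M = 0, N = 6/sqrt(36*u^2 + 36*v^2 + 1).
Assemble K = (LN − M²)/(EG − F²) = 36/(1296*u^4 + 2592*u^2*v^2 + 72*u^2 + 1296*v^4 + 72*v^2 + 1). At (u, v) = (-3, -3): K = 36/421201.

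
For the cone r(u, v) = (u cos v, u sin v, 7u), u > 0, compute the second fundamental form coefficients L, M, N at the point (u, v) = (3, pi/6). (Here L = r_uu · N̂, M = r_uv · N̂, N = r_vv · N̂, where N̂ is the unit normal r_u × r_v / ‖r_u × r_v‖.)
L = 0;  M = 0;  N = 21*sqrt(2)/10

Compute the unit normal N̂(u, v) = (-7*sqrt(2)*u*cos(v)/(10*Abs(u)), -7*sqrt(2)*u*sin(v)/(10*Abs(u)), sqrt(2)*u/(10*Abs(u))), and the second partials r_uu, r_uv, r_vv. Take dot products:
  L(u, v) = r_uu · N̂ = 0,
  M(u, v) = r_uv · N̂ = 0,
  N(u, v) = r_vv · N̂ = 7*sqrt(2)*u^2/(10*Abs(u)).
Evaluating at (u, v) = (3, pi/6):
  L = 0, M = 0, N = 21*sqrt(2)/10.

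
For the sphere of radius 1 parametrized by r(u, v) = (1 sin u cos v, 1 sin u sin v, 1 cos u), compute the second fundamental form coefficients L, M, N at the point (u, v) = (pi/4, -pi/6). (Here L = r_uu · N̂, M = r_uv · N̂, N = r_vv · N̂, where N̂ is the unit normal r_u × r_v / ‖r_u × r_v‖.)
L = -1;  M = 0;  N = -1/2

Compute the unit normal N̂(u, v) = (sin(u)^2*cos(v)/Abs(sin(u)), sin(u)^2*sin(v)/Abs(sin(u)), sin(2*u)/(2*Abs(sin(u)))), and the second partials r_uu, r_uv, r_vv. Take dot products:
  L(u, v) = r_uu · N̂ = -sin(u)/Abs(sin(u)),
  M(u, v) = r_uv · N̂ = 0,
  N(u, v) = r_vv · N̂ = -sin(u)^3/Abs(sin(u)).
Evaluating at (u, v) = (pi/4, -pi/6):
  L = -1, M = 0, N = -1/2.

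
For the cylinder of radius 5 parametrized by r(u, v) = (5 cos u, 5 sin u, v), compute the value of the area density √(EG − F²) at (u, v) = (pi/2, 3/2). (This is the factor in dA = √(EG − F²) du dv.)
√(EG − F²)|_{(pi/2, 3/2)} = 5

E = 25, F = 0, G = 1, so EG − F² = 25. Taking the positive square root: √(EG − F²) = 5. At (u, v) = (pi/2, 3/2): 5.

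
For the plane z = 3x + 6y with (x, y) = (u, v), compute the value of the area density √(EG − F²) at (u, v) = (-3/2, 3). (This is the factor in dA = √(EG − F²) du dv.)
√(EG − F²)|_{(-3/2, 3)} = sqrt(46)

E = 10, F = 18, G = 37, so EG − F² = 46. Taking the positive square root: √(EG − F²) = sqrt(46). At (u, v) = (-3/2, 3): sqrt(46).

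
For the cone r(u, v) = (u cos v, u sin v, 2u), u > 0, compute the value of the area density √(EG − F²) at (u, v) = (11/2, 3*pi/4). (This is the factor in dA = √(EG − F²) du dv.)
√(EG − F²)|_{(11/2, 3*pi/4)} = 11*sqrt(5)/2

E = 5, F = 0, G = u^2, so EG − F² = 5*u^2. Taking the positive square root: √(EG − F²) = sqrt(5)*Abs(u). At (u, v) = (11/2, 3*pi/4): 11*sqrt(5)/2.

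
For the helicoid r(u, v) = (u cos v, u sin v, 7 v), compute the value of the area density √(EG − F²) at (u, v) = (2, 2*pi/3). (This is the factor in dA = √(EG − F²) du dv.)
√(EG − F²)|_{(2, 2*pi/3)} = sqrt(53)

E = 1, F = 0, G = u^2 + 49, so EG − F² = u^2 + 49. Taking the positive square root: √(EG − F²) = sqrt(u^2 + 49). At (u, v) = (2, 2*pi/3): sqrt(53).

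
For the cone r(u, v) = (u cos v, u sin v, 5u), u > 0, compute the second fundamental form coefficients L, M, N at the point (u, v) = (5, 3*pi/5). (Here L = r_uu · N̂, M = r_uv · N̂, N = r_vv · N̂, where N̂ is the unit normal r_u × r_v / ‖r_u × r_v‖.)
L = 0;  M = 0;  N = 25*sqrt(26)/26

Compute the unit normal N̂(u, v) = (-5*sqrt(26)*u*cos(v)/(26*Abs(u)), -5*sqrt(26)*u*sin(v)/(26*Abs(u)), sqrt(26)*u/(26*Abs(u))), and the second partials r_uu, r_uv, r_vv. Take dot products:
  L(u, v) = r_uu · N̂ = 0,
  M(u, v) = r_uv · N̂ = 0,
  N(u, v) = r_vv · N̂ = 5*sqrt(26)*u^2/(26*Abs(u)).
Evaluating at (u, v) = (5, 3*pi/5):
  L = 0, M = 0, N = 25*sqrt(26)/26.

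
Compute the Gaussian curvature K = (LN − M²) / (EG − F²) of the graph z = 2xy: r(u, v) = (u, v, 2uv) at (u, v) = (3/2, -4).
K = -1/1369

Coefficients of the first fundamental form: E = 4*v^2 + 1, F = 4*u*v, G = 4*u^2 + 1.
Coefficients of the second fundamental form: L = 0, M = 2/sqrt(4*u^2 + 4*v^2 + 1), N = 0.
Assemble K = (LN − M²)/(EG − F²) = -4/(16*u^4 + 32*u^2*v^2 + 8*u^2 + 16*v^4 + 8*v^2 + 1). At (u, v) = (3/2, -4): K = -1/1369.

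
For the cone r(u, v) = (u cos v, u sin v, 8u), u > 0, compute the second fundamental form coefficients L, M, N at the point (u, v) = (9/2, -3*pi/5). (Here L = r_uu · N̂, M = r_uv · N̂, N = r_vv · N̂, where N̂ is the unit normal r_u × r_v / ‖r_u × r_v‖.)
L = 0;  M = 0;  N = 36*sqrt(65)/65

Compute the unit normal N̂(u, v) = (-8*sqrt(65)*u*cos(v)/(65*Abs(u)), -8*sqrt(65)*u*sin(v)/(65*Abs(u)), sqrt(65)*u/(65*Abs(u))), and the second partials r_uu, r_uv, r_vv. Take dot products:
  L(u, v) = r_uu · N̂ = 0,
  M(u, v) = r_uv · N̂ = 0,
  N(u, v) = r_vv · N̂ = 8*sqrt(65)*u^2/(65*Abs(u)).
Evaluating at (u, v) = (9/2, -3*pi/5):
  L = 0, M = 0, N = 36*sqrt(65)/65.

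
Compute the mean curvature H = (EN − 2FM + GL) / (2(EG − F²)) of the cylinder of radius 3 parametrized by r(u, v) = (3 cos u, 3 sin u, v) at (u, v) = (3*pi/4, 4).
H = -1/6

With E = 9, F = 0, G = 1, L = -3, M = 0, N = 0, assemble
  H = (EN − 2FM + GL) / (2(EG − F²)) = -1/6.
At (u, v) = (3*pi/4, 4): H = -1/6.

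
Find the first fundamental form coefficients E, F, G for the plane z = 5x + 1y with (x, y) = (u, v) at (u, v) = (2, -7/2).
E = 26;  F = 5;  G = 2

Partials: r_u = (1, 0, 5), r_v = (0, 1, 1). As functions of (u, v):
  E = r_u · r_u = 26,
  F = r_u · r_v = 5,
  G = r_v · r_v = 2.
Evaluating at (u, v) = (2, -7/2): E = 26, F = 5, G = 2.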